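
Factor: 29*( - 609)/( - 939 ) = 7^1 * 29^2*313^ ( - 1) = 5887/313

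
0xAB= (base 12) 123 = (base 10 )171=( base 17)A1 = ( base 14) C3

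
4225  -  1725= 2500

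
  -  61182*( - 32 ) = 1957824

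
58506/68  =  29253/34 = 860.38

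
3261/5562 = 1087/1854 = 0.59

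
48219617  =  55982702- 7763085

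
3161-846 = 2315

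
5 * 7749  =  38745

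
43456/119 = 365 +3/17 = 365.18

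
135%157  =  135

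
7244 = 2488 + 4756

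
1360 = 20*68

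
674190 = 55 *12258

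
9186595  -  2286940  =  6899655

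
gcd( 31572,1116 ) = 36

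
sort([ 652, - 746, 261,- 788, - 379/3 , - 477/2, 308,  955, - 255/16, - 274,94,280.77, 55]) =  [-788,-746, - 274, - 477/2, - 379/3, - 255/16,55, 94, 261,280.77, 308, 652, 955] 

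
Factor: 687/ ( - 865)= - 3^1*5^(-1)*173^( - 1 )*229^1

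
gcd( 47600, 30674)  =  14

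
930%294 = 48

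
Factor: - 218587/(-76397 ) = 907/317 = 317^( - 1)*907^1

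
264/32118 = 44/5353 = 0.01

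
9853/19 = 9853/19 = 518.58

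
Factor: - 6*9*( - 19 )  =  1026 = 2^1*3^3 *19^1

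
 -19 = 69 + -88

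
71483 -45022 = 26461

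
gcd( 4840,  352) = 88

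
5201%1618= 347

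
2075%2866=2075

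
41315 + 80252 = 121567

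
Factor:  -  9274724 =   -  2^2*17^1 *136393^1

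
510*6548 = 3339480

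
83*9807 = 813981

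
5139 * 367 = 1886013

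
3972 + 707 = 4679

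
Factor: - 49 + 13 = -2^2 * 3^2 = - 36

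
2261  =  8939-6678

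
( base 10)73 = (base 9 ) 81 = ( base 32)29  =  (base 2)1001001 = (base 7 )133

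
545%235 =75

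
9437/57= 9437/57  =  165.56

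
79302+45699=125001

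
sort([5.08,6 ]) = [ 5.08, 6 ]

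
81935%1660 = 595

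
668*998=666664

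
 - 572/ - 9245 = 572/9245=0.06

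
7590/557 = 13+ 349/557 = 13.63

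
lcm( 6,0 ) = 0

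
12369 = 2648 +9721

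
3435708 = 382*8994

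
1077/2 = 538 + 1/2 = 538.50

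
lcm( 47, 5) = 235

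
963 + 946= 1909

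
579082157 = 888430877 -309348720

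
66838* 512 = 34221056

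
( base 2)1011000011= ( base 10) 707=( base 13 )425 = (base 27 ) Q5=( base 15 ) 322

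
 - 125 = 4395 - 4520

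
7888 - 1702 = 6186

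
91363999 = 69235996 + 22128003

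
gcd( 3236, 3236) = 3236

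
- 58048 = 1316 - 59364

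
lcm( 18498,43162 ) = 129486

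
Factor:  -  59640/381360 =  - 71/454 = -  2^(-1 )*71^1*227^( - 1)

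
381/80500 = 381/80500 =0.00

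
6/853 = 6/853 =0.01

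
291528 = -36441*( - 8) 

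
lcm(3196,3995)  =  15980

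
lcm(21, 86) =1806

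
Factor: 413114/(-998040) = - 2^( - 2 )*3^( -1)*5^( - 1 )*13^1 * 8317^(-1 )*15889^1 = -206557/499020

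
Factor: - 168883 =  - 11^1*13^1 * 1181^1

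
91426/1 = 91426 = 91426.00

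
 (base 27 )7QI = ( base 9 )7880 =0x16BF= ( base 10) 5823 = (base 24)A2F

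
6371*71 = 452341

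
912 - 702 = 210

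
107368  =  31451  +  75917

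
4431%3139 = 1292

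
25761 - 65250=-39489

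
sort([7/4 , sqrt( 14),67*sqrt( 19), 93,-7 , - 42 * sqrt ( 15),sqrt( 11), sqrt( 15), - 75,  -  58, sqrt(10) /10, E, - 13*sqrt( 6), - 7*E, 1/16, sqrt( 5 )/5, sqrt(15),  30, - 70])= [ - 42 * sqrt( 15), - 75, - 70, - 58, - 13*sqrt ( 6), - 7*E,  -  7, 1/16, sqrt( 10)/10,sqrt(5 ) /5,7/4,E,sqrt( 11), sqrt (14 ), sqrt( 15 ), sqrt( 15), 30, 93, 67*sqrt( 19 )]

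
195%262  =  195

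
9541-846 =8695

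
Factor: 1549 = 1549^1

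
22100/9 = 22100/9  =  2455.56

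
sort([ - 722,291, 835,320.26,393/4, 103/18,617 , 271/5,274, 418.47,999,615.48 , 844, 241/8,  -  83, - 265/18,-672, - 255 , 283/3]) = [ - 722, - 672,  -  255,-83,  -  265/18,103/18  ,  241/8, 271/5,  283/3,393/4,274,291, 320.26,418.47, 615.48, 617,  835,844,999 ] 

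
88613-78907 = 9706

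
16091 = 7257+8834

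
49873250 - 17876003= 31997247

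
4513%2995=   1518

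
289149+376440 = 665589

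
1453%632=189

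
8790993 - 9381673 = - 590680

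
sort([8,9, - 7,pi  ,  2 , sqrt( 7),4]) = [-7,2,  sqrt(7 ),pi,4,8, 9 ] 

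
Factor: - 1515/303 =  - 5= - 5^1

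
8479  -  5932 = 2547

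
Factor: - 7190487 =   -  3^2*798943^1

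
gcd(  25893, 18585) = 63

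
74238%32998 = 8242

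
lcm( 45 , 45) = 45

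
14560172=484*30083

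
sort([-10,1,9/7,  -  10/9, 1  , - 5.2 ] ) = [  -  10,-5.2 , - 10/9, 1,1, 9/7 ]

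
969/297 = 323/99 = 3.26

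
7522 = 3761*2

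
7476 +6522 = 13998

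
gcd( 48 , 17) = 1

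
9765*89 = 869085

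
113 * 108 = 12204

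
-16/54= -1+ 19/27 = - 0.30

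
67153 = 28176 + 38977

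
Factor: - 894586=- 2^1 * 7^1 * 11^1 * 37^1 * 157^1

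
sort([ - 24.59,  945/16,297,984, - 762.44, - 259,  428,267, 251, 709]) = [ - 762.44 , - 259, - 24.59,945/16,251,267,297, 428,709, 984]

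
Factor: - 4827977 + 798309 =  - 2^2*1007417^1= - 4029668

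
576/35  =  576/35 = 16.46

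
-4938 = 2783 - 7721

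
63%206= 63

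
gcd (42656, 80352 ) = 992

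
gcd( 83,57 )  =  1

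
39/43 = 39/43 = 0.91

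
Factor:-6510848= - 2^8*29^1*877^1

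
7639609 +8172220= 15811829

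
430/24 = 17+11/12  =  17.92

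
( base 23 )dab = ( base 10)7118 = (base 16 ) 1BCE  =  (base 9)10678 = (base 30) 7r8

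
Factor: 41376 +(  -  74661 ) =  - 33285 = - 3^1 * 5^1*7^1*317^1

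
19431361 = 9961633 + 9469728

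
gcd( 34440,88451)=1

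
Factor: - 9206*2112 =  - 19443072 = - 2^7 * 3^1 *11^1*4603^1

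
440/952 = 55/119 = 0.46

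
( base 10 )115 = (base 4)1303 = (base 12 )97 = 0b1110011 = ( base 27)47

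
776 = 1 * 776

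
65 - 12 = 53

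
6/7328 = 3/3664=0.00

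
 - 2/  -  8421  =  2/8421 = 0.00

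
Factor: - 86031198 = -2^1*3^2*11^1*434501^1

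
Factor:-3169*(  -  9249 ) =3^1*3083^1*3169^1 = 29310081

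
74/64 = 1 + 5/32 = 1.16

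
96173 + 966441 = 1062614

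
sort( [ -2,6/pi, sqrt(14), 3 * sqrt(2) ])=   [- 2 , 6/pi , sqrt( 14),3*sqrt( 2)]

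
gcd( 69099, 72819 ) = 93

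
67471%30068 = 7335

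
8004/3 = 2668 = 2668.00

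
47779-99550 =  - 51771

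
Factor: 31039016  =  2^3*73^1*53149^1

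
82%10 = 2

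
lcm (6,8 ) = 24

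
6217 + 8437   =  14654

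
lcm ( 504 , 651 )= 15624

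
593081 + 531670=1124751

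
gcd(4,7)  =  1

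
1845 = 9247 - 7402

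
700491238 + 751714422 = 1452205660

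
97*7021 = 681037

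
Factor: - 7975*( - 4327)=34507825= 5^2* 11^1*  29^1*4327^1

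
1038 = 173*6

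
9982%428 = 138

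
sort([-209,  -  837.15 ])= [ - 837.15 , - 209 ]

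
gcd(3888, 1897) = 1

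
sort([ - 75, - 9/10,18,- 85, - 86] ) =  [ - 86, - 85, - 75 , - 9/10, 18]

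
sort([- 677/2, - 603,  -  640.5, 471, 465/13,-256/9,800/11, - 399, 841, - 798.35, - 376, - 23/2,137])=[ - 798.35,  -  640.5,-603,- 399, -376,-677/2, - 256/9,-23/2, 465/13, 800/11, 137, 471,841 ] 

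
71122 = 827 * 86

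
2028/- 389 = - 2028/389 = - 5.21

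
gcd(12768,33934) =38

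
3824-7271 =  - 3447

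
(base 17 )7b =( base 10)130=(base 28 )4i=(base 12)aa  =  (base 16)82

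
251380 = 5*50276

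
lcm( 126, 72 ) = 504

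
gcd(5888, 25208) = 184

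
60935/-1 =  - 60935 + 0/1 = -60935.00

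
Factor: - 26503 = - 17^1*1559^1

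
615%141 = 51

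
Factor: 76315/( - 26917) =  - 5^1 * 11^ (-1) * 2447^(  -  1)*15263^1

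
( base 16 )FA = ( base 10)250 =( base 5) 2000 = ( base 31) 82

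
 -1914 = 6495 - 8409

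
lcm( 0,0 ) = 0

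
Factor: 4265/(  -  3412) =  - 2^( - 2) * 5^1 = - 5/4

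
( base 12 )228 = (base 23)DL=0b101000000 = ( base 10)320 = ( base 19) gg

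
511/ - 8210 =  - 511/8210 = - 0.06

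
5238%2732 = 2506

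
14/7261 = 14/7261 = 0.00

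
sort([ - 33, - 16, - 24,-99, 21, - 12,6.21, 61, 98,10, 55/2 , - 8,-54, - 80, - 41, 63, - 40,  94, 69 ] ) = [ - 99, - 80, - 54 , - 41, - 40, - 33,- 24, - 16, - 12, - 8, 6.21, 10,21, 55/2, 61, 63,69, 94,  98 ]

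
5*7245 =36225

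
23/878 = 23/878  =  0.03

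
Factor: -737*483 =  - 3^1*7^1*11^1 * 23^1 * 67^1 = - 355971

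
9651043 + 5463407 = 15114450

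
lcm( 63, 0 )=0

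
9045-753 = 8292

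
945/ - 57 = - 17 + 8/19 = -  16.58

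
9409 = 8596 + 813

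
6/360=1/60 = 0.02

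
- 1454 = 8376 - 9830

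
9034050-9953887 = - 919837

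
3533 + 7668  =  11201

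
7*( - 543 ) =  - 3801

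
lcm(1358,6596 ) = 46172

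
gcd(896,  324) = 4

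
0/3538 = 0  =  0.00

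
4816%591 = 88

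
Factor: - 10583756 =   -  2^2 * 241^1 * 10979^1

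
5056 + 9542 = 14598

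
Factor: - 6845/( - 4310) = 1369/862 = 2^(-1 )*37^2 * 431^( - 1)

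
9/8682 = 3/2894= 0.00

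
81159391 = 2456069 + 78703322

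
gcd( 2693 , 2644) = 1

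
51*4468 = 227868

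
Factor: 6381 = 3^2*709^1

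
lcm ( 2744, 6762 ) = 189336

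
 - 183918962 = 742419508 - 926338470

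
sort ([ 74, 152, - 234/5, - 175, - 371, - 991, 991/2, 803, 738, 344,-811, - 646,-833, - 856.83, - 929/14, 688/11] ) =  [  -  991,  -  856.83, - 833, - 811, - 646, - 371, - 175, - 929/14, - 234/5, 688/11, 74, 152,344,991/2, 738, 803 ] 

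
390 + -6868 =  - 6478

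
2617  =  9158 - 6541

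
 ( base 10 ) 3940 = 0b111101100100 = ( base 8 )7544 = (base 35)37K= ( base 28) 50K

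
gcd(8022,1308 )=6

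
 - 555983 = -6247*89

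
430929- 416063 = 14866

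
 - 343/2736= - 343/2736 = -  0.13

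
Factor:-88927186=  - 2^1*4973^1*8941^1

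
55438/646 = 27719/323 =85.82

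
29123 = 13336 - - 15787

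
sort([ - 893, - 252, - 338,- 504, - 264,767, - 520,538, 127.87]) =[ - 893, - 520,- 504, - 338,- 264, - 252, 127.87, 538,767]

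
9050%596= 110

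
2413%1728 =685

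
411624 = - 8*( - 51453)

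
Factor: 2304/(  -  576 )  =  -2^2 = - 4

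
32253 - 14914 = 17339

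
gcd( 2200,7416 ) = 8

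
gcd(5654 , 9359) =1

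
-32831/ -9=32831/9= 3647.89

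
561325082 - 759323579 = - 197998497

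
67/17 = 67/17   =  3.94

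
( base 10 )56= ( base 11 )51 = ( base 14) 40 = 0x38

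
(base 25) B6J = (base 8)15604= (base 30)7OO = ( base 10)7044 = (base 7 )26352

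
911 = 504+407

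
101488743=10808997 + 90679746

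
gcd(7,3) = 1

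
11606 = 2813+8793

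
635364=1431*444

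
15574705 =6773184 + 8801521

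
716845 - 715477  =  1368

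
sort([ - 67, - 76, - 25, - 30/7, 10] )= [ - 76 , - 67 , - 25, -30/7,10]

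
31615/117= 270 + 25/117 = 270.21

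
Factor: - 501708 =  - 2^2*3^1*41809^1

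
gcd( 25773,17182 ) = 8591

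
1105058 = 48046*23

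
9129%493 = 255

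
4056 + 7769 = 11825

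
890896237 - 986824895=  -  95928658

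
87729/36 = 29243/12 = 2436.92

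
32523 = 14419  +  18104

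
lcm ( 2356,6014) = 228532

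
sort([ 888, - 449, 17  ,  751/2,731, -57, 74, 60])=[ - 449,-57,17,60,74, 751/2, 731,888]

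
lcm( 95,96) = 9120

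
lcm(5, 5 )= 5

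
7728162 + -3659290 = 4068872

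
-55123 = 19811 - 74934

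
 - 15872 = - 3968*4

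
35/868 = 5/124  =  0.04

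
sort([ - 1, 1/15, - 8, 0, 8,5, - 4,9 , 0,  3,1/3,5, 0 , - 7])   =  [ - 8, - 7, - 4,-1,0, 0,0, 1/15,1/3, 3, 5, 5, 8,  9]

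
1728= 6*288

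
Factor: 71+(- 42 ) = 29 = 29^1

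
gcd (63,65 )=1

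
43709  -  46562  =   - 2853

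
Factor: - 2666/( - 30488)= 2^ ( - 2) * 31^1 * 37^( - 1) *43^1*103^ ( - 1 ) = 1333/15244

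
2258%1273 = 985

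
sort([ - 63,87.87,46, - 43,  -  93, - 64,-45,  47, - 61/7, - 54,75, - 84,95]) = [ - 93, - 84,-64, - 63, - 54 , - 45 , - 43, - 61/7 , 46,  47,75,87.87,95] 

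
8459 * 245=2072455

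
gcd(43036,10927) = 7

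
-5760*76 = -437760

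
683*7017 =4792611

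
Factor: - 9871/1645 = -5^(-1)*7^ ( -1 )* 47^ ( - 1 )*9871^1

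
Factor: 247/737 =11^( - 1)*13^1*19^1*67^( - 1)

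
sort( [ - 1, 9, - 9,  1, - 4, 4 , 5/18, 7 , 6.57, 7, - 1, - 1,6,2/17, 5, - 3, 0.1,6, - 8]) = [ - 9,-8, - 4,-3, - 1,  -  1, - 1 , 0.1,2/17, 5/18, 1 , 4, 5,6, 6, 6.57,7,7,  9]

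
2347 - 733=1614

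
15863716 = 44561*356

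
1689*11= 18579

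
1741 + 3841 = 5582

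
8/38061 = 8/38061= 0.00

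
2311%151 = 46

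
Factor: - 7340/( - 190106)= 2^1*5^1*7^( - 1) * 37^(  -  1) = 10/259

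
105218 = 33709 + 71509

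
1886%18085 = 1886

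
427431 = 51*8381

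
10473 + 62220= 72693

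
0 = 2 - 2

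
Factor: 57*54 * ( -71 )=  - 218538 = -  2^1 * 3^4 * 19^1 * 71^1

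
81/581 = 81/581=0.14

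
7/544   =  7/544  =  0.01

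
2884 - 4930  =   - 2046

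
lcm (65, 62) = 4030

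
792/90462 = 132/15077= 0.01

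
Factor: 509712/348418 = 2^3 * 3^1*37^1 * 607^ ( - 1)=888/607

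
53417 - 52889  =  528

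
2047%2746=2047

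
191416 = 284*674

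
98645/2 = 49322 + 1/2 =49322.50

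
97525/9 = 10836 + 1/9= 10836.11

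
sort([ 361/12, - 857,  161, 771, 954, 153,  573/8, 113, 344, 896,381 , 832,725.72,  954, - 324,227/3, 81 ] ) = [ - 857 , - 324,361/12,573/8, 227/3, 81, 113, 153, 161 , 344, 381, 725.72, 771,832, 896,954,  954] 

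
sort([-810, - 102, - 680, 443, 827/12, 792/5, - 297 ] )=[ - 810,-680 , - 297 , - 102,827/12, 792/5, 443]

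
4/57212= 1/14303  =  0.00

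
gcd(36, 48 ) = 12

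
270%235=35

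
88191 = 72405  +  15786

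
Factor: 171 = 3^2*19^1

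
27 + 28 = 55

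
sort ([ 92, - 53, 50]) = [ - 53,50, 92]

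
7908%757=338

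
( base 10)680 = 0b1010101000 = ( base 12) 488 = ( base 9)835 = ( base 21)1B8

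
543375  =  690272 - 146897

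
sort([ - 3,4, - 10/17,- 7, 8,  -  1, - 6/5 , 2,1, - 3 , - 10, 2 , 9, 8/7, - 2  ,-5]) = [-10 , - 7, - 5, - 3, - 3,-2, - 6/5, - 1 ,-10/17, 1, 8/7, 2, 2,4 , 8, 9]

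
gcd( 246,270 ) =6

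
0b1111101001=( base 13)5c0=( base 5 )13001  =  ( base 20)2a1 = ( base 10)1001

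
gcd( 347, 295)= 1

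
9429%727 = 705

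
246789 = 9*27421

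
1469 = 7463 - 5994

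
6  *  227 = 1362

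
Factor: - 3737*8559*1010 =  - 2^1 * 3^3*5^1*37^1*101^2 * 317^1  =  - 32304832830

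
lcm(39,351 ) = 351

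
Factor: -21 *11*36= - 2^2*3^3*7^1*11^1  =  -8316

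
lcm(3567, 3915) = 160515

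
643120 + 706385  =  1349505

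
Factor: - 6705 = -3^2* 5^1* 149^1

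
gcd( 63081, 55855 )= 1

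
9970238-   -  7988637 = 17958875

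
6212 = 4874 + 1338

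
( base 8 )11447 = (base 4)1030213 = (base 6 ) 34411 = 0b1001100100111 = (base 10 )4903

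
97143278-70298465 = 26844813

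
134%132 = 2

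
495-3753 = -3258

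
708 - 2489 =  - 1781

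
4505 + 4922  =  9427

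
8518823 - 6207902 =2310921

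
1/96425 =1/96425=0.00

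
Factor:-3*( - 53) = 159 = 3^1*53^1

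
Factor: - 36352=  - 2^9*71^1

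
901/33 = 901/33= 27.30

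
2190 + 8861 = 11051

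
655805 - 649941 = 5864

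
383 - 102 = 281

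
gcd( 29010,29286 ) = 6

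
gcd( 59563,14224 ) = 889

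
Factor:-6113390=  - 2^1 *5^1*277^1*2207^1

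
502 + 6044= 6546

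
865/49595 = 173/9919  =  0.02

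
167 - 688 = -521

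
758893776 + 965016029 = 1723909805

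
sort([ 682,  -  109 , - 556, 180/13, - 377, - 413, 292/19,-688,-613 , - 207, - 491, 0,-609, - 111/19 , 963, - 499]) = [ - 688, - 613, - 609,-556 , - 499, - 491, - 413, - 377, - 207, - 109,-111/19 , 0,  180/13,292/19, 682,  963] 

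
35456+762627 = 798083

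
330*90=29700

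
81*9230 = 747630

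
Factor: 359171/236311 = 383^( - 1)*617^( - 1)*359171^1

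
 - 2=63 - 65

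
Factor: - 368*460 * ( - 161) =27254080=2^6 * 5^1*7^1 * 23^3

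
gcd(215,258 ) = 43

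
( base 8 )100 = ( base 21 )31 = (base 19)37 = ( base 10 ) 64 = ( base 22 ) 2K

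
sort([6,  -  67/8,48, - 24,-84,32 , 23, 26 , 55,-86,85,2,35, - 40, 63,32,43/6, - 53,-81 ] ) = [ - 86,-84, - 81, - 53,-40,  -  24, - 67/8,2,6,43/6, 23, 26,32, 32,  35,  48, 55, 63, 85] 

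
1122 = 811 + 311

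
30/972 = 5/162 = 0.03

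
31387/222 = 31387/222  =  141.38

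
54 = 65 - 11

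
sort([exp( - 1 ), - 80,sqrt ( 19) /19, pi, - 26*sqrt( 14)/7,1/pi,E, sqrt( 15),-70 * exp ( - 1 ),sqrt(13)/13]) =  [ - 80, - 70*exp( - 1 ),- 26*sqrt(14)/7,sqrt( 19)/19, sqrt ( 13)/13 , 1/pi, exp( - 1),E, pi,sqrt(15 ) ] 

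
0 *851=0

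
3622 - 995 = 2627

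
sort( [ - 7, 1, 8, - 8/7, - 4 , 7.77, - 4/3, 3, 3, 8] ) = [-7, - 4 , - 4/3, - 8/7, 1, 3,3, 7.77,8 , 8] 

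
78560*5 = 392800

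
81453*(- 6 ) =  - 488718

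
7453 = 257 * 29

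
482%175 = 132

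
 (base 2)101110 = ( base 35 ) 1B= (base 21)24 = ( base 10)46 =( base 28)1I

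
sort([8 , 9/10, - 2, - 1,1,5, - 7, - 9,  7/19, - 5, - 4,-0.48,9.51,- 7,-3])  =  [ - 9, - 7,  -  7, - 5, - 4, -3, - 2,- 1,  -  0.48,7/19,9/10,1,5,8,9.51 ]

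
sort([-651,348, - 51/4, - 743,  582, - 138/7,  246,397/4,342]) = [ - 743, - 651,- 138/7,  -  51/4,  397/4,  246, 342,348,  582]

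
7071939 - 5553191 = 1518748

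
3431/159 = 21 + 92/159 = 21.58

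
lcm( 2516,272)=10064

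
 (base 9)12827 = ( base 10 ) 8692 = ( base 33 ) 7wd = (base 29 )a9l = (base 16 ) 21f4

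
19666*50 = 983300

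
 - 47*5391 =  - 253377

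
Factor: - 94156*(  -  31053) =2^2 * 3^1*11^1*941^1 * 23539^1= 2923826268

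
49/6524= 7/932 = 0.01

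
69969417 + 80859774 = 150829191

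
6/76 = 3/38 = 0.08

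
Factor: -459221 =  - 7^1*17^2*227^1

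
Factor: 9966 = 2^1*3^1*11^1*151^1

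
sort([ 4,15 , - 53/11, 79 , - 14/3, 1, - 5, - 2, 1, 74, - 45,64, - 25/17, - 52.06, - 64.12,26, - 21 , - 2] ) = [ - 64.12 , - 52.06 , - 45,-21, - 5 , - 53/11,  -  14/3, - 2, - 2,-25/17,1 , 1, 4,15 , 26,64 , 74,79 ] 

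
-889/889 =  - 1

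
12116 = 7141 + 4975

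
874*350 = 305900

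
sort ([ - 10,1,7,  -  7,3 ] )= [-10,-7, 1, 3  ,  7]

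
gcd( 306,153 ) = 153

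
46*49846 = 2292916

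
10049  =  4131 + 5918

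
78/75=26/25 = 1.04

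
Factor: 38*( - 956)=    - 2^3*19^1*239^1 = -  36328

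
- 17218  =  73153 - 90371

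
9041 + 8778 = 17819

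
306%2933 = 306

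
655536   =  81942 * 8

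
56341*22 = 1239502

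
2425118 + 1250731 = 3675849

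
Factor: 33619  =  33619^1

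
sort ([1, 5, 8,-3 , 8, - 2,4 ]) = [- 3, - 2,1,4,5, 8,8 ] 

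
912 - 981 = -69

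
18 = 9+9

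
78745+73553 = 152298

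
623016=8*77877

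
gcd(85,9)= 1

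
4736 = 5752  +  -1016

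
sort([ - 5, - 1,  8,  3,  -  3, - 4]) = [ - 5, - 4,-3, - 1,3,8]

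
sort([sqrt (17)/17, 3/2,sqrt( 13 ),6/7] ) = [ sqrt(17)/17,6/7, 3/2, sqrt(13) ]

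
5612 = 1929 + 3683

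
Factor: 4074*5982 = 24370668= 2^2*3^2 * 7^1*97^1* 997^1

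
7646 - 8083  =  -437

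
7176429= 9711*739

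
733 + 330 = 1063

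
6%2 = 0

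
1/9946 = 1/9946=0.00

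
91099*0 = 0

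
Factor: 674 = 2^1*337^1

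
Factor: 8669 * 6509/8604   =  56426521/8604 = 2^(-2 )*3^( - 2)*23^1*239^( - 1)*283^1 * 8669^1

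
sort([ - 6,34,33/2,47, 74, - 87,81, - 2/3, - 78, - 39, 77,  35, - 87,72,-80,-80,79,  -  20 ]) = [ - 87, - 87,  -  80, - 80, - 78, - 39,-20,  -  6, - 2/3, 33/2, 34,35,  47,72,74, 77,  79,81]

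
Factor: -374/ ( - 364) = 187/182 = 2^( - 1)*7^( - 1 )*11^1*13^( - 1)*17^1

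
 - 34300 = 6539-40839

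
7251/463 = 7251/463=   15.66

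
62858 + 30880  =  93738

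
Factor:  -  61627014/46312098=  -  10271169/7718683 = - 3^2 *7^(-1 )*1102669^(-1 )*1141241^1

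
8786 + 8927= 17713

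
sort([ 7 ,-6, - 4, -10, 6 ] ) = [ - 10,- 6, - 4, 6,  7] 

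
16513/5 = 16513/5 = 3302.60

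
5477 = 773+4704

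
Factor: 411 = 3^1*137^1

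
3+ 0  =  3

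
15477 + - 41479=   - 26002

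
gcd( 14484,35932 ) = 4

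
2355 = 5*471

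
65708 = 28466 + 37242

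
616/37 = 16 + 24/37=16.65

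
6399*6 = 38394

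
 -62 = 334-396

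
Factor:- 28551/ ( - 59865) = 5^ ( - 1 )*13^ ( - 1 )*31^1 =31/65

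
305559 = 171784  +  133775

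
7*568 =3976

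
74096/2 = 37048  =  37048.00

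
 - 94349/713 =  - 133+480/713 = -  132.33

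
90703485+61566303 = 152269788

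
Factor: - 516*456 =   -  2^5*3^2*19^1*43^1= - 235296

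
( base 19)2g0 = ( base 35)TB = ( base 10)1026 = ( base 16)402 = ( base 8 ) 2002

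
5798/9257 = 5798/9257  =  0.63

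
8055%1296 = 279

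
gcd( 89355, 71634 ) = 3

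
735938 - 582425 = 153513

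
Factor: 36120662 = 2^1 * 61^1*296071^1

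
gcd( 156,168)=12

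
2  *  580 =1160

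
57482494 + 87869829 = 145352323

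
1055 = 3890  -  2835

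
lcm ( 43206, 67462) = 3845334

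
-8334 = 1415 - 9749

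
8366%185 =41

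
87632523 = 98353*891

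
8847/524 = 16 +463/524 = 16.88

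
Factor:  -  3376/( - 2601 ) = 2^4*3^( - 2 )*17^( - 2)*211^1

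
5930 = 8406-2476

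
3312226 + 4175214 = 7487440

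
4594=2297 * 2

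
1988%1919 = 69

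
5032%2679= 2353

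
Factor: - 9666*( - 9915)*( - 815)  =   - 2^1*3^4 * 5^2*163^1*179^1 * 661^1 =-  78108287850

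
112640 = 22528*5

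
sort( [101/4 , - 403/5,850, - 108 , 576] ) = [ - 108, - 403/5,101/4, 576,850] 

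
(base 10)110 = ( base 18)62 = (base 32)3e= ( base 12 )92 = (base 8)156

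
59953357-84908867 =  - 24955510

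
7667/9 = 851 + 8/9 =851.89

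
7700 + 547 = 8247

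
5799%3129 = 2670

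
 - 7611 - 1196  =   - 8807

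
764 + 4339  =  5103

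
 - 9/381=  - 1 + 124/127 = -0.02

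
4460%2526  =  1934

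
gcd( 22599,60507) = 729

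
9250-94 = 9156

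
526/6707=526/6707 = 0.08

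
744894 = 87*8562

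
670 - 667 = 3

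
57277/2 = 28638 + 1/2 = 28638.50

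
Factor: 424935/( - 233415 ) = -3^( - 1 )*13^( - 1 )* 71^1 = - 71/39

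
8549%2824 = 77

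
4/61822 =2/30911= 0.00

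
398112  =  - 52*( - 7656 ) 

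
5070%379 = 143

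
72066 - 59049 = 13017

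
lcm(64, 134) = 4288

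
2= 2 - 0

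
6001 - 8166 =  - 2165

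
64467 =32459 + 32008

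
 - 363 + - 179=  - 542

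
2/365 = 2/365 = 0.01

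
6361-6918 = - 557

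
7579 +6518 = 14097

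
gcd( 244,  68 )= 4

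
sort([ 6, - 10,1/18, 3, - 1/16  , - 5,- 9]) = [ - 10,-9, - 5,-1/16, 1/18,3,6]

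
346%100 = 46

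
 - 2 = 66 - 68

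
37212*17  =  632604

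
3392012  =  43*78884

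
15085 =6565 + 8520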